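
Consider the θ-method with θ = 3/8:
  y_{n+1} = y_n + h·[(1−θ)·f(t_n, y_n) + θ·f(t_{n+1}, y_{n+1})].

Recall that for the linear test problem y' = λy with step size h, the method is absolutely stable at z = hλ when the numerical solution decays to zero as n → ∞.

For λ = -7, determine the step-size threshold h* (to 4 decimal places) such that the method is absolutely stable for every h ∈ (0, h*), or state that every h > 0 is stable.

(-8.0000,0); λ=-7 ⇒ h* = (8)/7 = 1.1429.

Set f=λy, z=hλ:
  y_{n+1} = y_n + z·[5/8·y_n + 3/8·y_{n+1}] ⇒ (1 − 3/8z)y_{n+1} = (1 + 5/8z)y_n
  R(z) = (1 + 5/8z)/(1 − 3/8z).

Boundary: |R(x)|=1, x<0.
x=-0.4: |R|=0.6522
R=−1: 1+5/8x = −1+3/8x ⇒ -1/4x=2 ⇒ x=2/(-1/4)=-8.0000
Confirm numerically:
  x=-6.873: |R|=0.92124 <1
  x=-6.729: |R|=0.90982 <1
  x=-6.381: |R|=0.88071 <1
  x=-8.595: |R|=1.03522 >1
  x=-8.431: |R|=1.02589 >1
Stable set (-8.0000, 0).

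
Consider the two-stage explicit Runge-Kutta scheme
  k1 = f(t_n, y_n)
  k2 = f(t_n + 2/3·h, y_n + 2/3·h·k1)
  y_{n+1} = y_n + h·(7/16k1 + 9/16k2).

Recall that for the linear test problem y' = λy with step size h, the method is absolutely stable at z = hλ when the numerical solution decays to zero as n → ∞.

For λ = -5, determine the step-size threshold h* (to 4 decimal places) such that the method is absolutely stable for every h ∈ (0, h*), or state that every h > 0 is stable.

(-2.6667,0); λ=-5 ⇒ h* = (8/3)/5 = 0.5333.

With y'=λy (z=hλ):
  k1=λy_n ⇒ h·k1=z·y_n;  k2=λ(1+2/3z)y_n ⇒ h·k2=z(1+2/3z)y_n
  y_{n+1}/y_n = 1 + 7/16z + 9/16z(1+2/3z) = 1 + z + 3/8z²
  Hence R(z) = 1 + z + 3/8z².

Boundary: |R(x)|=1, x<0.
x=-1.73: |R|=0.3923
R=1: x+3/8x²=0 ⇒ x=−8/3=-2.6667; min R=1−1/(4·3/8)=0.3333>−1
Confirm numerically:
  x=-1.879: |R|=0.44499 <1
  x=-1.652: |R|=0.37141 <1
  x=-1.515: |R|=0.34571 <1
  x=-3.211: |R|=1.65545 >1
  x=-2.908: |R|=1.26317 >1
  x=-2.748: |R|=1.08381 >1
So |R|<1 on (-2.6667, 0).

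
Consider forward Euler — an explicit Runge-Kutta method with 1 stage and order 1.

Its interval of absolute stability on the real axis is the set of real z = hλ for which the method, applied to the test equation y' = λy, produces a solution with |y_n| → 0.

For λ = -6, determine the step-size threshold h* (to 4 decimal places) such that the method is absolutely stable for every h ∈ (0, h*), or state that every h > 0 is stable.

Set f=λy, z=hλ:
  order 1, 1-stage ⇒ R(z)=1+z
  (e.g. R(-0.74)=0.26000, |R|=0.26000)

Need |R(x)|<1, x<0.
x=-0.74: |R|=0.2600
|R(-1.48)|=0.4800 |R(-0.7)|=0.3000 |R(-0.66)|=0.3400
Bisect:
  x_lo=-2.5930 |R|=1.5930  x_hi=-0.3263 |R|=0.6737
  mid=-1.45963 |R|=0.45963 →hi
  mid=-2.02631 |R|=1.02631 →lo
  mid=-1.74297 |R|=0.74297 →hi
  mid=-1.88464 |R|=0.88464 →hi
  mid=-1.95547 |R|=0.95547 →hi
  mid=-1.99089 |R|=0.99089 →hi
  mid=-2.00860 |R|=1.00860 →lo
  mid=-1.99974 |R|=0.99974 →hi
  ...
  [-2.00002,-1.99988] ⇒ x*=-2.0000
Interval (-2.0000, 0).

(-2.0000,0); λ=-6 ⇒ h* = 0.3333.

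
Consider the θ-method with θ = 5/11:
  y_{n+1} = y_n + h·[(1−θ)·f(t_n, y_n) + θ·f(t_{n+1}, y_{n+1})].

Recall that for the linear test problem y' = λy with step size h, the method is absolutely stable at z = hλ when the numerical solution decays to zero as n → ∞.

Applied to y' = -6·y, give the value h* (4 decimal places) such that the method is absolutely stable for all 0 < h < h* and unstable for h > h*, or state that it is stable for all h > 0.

With y'=λy (z=hλ):
  y_{n+1} = y_n + z·[6/11·y_n + 5/11·y_{n+1}] ⇒ (1 − 5/11z)y_{n+1} = (1 + 6/11z)y_n
  R(z) = (1 + 6/11z)/(1 − 5/11z).

Need |R(x)|<1, x<0.
x=-0.94: |R|=0.3414
R=−1: 1+6/11x = −1+5/11x ⇒ -1/11x=2 ⇒ x=2/(-1/11)=-22.0000
Confirm numerically:
  x=-16.172: |R|=0.93656 <1
  x=-15.897: |R|=0.93255 <1
  x=-15.349: |R|=0.92420 <1
  x=-12.868: |R|=0.87879 <1
  x=-22.568: |R|=1.00459 >1
  x=-22.086: |R|=1.00071 >1
Stable set (-22.0000, 0).

(-22.0000,0); λ=-6 ⇒ h* = (22)/6 = 3.6667.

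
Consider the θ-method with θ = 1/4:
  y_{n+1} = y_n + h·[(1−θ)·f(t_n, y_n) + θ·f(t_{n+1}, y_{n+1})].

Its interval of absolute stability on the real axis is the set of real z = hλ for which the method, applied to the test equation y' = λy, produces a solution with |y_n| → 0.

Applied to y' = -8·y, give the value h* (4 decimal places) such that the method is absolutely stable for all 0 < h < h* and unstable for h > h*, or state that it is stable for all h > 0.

On y'=λy, z=hλ:
  y_{n+1} = y_n + z·[3/4·y_n + 1/4·y_{n+1}] ⇒ (1 − 1/4z)y_{n+1} = (1 + 3/4z)y_n
  Hence R(z) = (1 + 3/4z)/(1 − 1/4z).

Solve |R(x)|<1 on ℝ⁻.
x=-1.33: |R|=0.0019
R=−1: 1+3/4x = −1+1/4x ⇒ -1/2x=2 ⇒ x=2/(-1/2)=-4.0000
Confirm numerically:
  x=-3.564: |R|=0.88472 <1
  x=-3.192: |R|=0.77531 <1
  x=-3.103: |R|=0.74743 <1
  x=-2.325: |R|=0.47036 <1
  x=-4.277: |R|=1.06693 >1
  x=-4.111: |R|=1.02737 >1
So |R|<1 on (-4.0000, 0).

(-4.0000,0); λ=-8 ⇒ h* = (4)/8 = 0.5000.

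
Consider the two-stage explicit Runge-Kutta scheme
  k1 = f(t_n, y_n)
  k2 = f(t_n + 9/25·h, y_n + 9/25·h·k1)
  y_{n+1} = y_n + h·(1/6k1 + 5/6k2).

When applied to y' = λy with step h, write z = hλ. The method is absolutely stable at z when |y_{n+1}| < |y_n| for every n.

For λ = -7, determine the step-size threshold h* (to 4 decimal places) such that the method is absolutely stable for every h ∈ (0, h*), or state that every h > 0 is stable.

On y'=λy, z=hλ:
  k1=λy_n ⇒ h·k1=z·y_n;  k2=λ(1+9/25z)y_n ⇒ h·k2=z(1+9/25z)y_n
  y_{n+1}/y_n = 1 + 1/6z + 5/6z(1+9/25z) = 1 + z + 3/10z²
  Hence R(z) = 1 + z + 3/10z².

Boundary: |R(x)|=1, x<0.
x=-1.45: |R|=0.1808
R=1: x+3/10x²=0 ⇒ x=−10/3=-3.3333; min R=1−1/(4·3/10)=0.1667>−1
Confirm numerically:
  x=-3.020: |R|=0.71612 <1
  x=-3.002: |R|=0.70160 <1
  x=-2.982: |R|=0.68570 <1
  x=-2.747: |R|=0.51680 <1
  x=-3.509: |R|=1.18492 >1
  x=-3.505: |R|=1.18051 >1
Interval (-3.3333, 0).

(-3.3333,0); λ=-7 ⇒ h* = (10/3)/7 = 0.4762.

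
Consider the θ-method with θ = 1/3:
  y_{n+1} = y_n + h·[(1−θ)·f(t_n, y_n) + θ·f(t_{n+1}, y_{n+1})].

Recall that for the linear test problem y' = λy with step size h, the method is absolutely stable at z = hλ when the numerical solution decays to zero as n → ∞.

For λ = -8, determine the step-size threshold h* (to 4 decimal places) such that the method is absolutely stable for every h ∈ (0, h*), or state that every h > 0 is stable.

(-6.0000,0); λ=-8 ⇒ h* = (6)/8 = 0.7500.

Test eqn y'=λy, z=hλ:
  y_{n+1} = y_n + z·[2/3·y_n + 1/3·y_{n+1}] ⇒ (1 − 1/3z)y_{n+1} = (1 + 2/3z)y_n
  Hence R(z) = (1 + 2/3z)/(1 − 1/3z).

Solve |R(x)|<1 on ℝ⁻.
x=-0.41: |R|=0.6393
R=−1: 1+2/3x = −1+1/3x ⇒ -1/3x=2 ⇒ x=2/(-1/3)=-6.0000
Confirm numerically:
  x=-4.151: |R|=0.74143 <1
  x=-3.337: |R|=0.57977 <1
  x=-3.320: |R|=0.57595 <1
  x=-6.552: |R|=1.05779 >1
  x=-6.395: |R|=1.04204 >1
Stable set (-6.0000, 0).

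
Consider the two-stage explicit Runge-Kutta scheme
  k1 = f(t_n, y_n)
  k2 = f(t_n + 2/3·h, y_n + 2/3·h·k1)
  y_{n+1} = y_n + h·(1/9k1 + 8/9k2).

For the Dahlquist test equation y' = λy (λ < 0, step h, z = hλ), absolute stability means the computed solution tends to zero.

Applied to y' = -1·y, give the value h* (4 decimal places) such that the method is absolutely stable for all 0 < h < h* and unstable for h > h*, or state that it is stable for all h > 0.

(-1.6875,0); λ=-1 ⇒ h* = (27/16)/1 = 1.6875.

Test eqn y'=λy, z=hλ:
  k1=λy_n ⇒ h·k1=z·y_n;  k2=λ(1+2/3z)y_n ⇒ h·k2=z(1+2/3z)y_n
  y_{n+1}/y_n = 1 + 1/9z + 8/9z(1+2/3z) = 1 + z + 16/27z²
  so R(z) = 1 + z + 16/27z².

Solve |R(x)|<1 on ℝ⁻.
x=-1.35: |R|=0.7300
R=1: x+16/27x²=0 ⇒ x=−27/16=-1.6875; min R=1−1/(4·16/27)=0.5781>−1
Confirm numerically:
  x=-1.068: |R|=0.60793 <1
  x=-0.943: |R|=0.58396 <1
  x=-0.934: |R|=0.58295 <1
  x=-0.824: |R|=0.57836 <1
  x=-2.273: |R|=1.78865 >1
  x=-1.961: |R|=1.31783 >1
Interval (-1.6875, 0).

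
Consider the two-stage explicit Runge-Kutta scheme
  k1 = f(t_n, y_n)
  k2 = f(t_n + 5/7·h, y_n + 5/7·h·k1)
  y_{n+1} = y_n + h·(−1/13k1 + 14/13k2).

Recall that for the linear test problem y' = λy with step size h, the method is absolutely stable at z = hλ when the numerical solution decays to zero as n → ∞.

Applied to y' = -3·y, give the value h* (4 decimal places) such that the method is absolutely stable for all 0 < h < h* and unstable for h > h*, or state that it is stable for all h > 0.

On y'=λy, z=hλ:
  k1=λy_n ⇒ h·k1=z·y_n;  k2=λ(1+5/7z)y_n ⇒ h·k2=z(1+5/7z)y_n
  y_{n+1}/y_n = 1 − 1/13z + 14/13z(1+5/7z) = 1 + z + 10/13z²
  R(z) = 1 + z + 10/13z².

Boundary: |R(x)|=1, x<0.
x=-0.51: |R|=0.6901
R=1: x+10/13x²=0 ⇒ x=−13/10=-1.3000; min R=1−1/(4·10/13)=0.6750>−1
Confirm numerically:
  x=-1.169: |R|=0.88220 <1
  x=-0.919: |R|=0.73066 <1
  x=-0.695: |R|=0.67656 <1
  x=-0.678: |R|=0.67560 <1
  x=-1.646: |R|=1.43809 >1
  x=-1.354: |R|=1.05624 >1
Stable set (-1.3000, 0).

(-1.3000,0); λ=-3 ⇒ h* = (13/10)/3 = 0.4333.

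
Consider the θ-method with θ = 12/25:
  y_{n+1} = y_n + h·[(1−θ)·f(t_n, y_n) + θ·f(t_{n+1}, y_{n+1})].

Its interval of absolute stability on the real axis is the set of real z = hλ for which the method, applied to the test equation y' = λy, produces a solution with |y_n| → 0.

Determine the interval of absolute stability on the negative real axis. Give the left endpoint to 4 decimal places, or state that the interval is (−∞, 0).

z∈(-50.0000,0).

On y'=λy, z=hλ:
  y_{n+1} = y_n + z·[13/25·y_n + 12/25·y_{n+1}] ⇒ (1 − 12/25z)y_{n+1} = (1 + 13/25z)y_n
  so R(z) = (1 + 13/25z)/(1 − 12/25z).

Boundary: |R(x)|=1, x<0.
x=-0.6: |R|=0.5342
R=−1: 1+13/25x = −1+12/25x ⇒ -1/25x=2 ⇒ x=2/(-1/25)=-50.0000
Confirm numerically:
  x=-41.057: |R|=0.98272 <1
  x=-33.503: |R|=0.96137 <1
  x=-30.414: |R|=0.94978 <1
  x=-20.026: |R|=0.88702 <1
  x=-50.463: |R|=1.00073 >1
  x=-50.437: |R|=1.00069 >1
So |R|<1 on (-50.0000, 0).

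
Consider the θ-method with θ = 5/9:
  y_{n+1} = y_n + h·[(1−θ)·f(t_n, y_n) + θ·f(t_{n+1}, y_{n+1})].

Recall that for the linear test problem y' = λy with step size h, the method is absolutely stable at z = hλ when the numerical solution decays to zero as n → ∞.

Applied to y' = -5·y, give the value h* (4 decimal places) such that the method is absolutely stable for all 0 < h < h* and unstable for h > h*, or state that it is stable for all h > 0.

With y'=λy (z=hλ):
  y_{n+1} = y_n + z·[4/9·y_n + 5/9·y_{n+1}] ⇒ (1 − 5/9z)y_{n+1} = (1 + 4/9z)y_n
  Hence R(z) = (1 + 4/9z)/(1 − 5/9z).

Solve |R(x)|<1 on ℝ⁻.
x=-1.17: |R|=0.2909
x=-2: |R|=0.0526
x=-10: |R|=0.5254
x=-100: |R|=0.7682
θ=5/9≥1/2 ⇒ |1+4/9x|<|1−5/9x| ∀x<0 ⇒ stable on all of ℝ⁻.

unbounded; (−∞, 0). Any h>0 works for λ=-5.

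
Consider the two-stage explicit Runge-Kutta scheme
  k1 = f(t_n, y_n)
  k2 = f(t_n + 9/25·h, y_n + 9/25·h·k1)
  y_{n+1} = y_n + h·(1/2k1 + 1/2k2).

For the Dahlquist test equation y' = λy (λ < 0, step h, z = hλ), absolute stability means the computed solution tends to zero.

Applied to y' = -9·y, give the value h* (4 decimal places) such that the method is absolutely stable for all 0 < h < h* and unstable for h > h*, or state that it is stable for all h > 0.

(-5.5556,0); λ=-9 ⇒ h* = (50/9)/9 = 0.6173.

Set f=λy, z=hλ:
  k1=λy_n ⇒ h·k1=z·y_n;  k2=λ(1+9/25z)y_n ⇒ h·k2=z(1+9/25z)y_n
  y_{n+1}/y_n = 1 + 1/2z + 1/2z(1+9/25z) = 1 + z + 9/50z²
  so R(z) = 1 + z + 9/50z².

Boundary: |R(x)|=1, x<0.
x=-1.58: |R|=0.1306
R=1: x+9/50x²=0 ⇒ x=−50/9=-5.5556; min R=1−1/(4·9/50)=-0.3889>−1
Confirm numerically:
  x=-5.170: |R|=0.64120 <1
  x=-4.593: |R|=0.20422 <1
  x=-3.984: |R|=0.12699 <1
  x=-6.135: |R|=1.63988 >1
  x=-5.820: |R|=1.27703 >1
  x=-5.701: |R|=1.14925 >1
So |R|<1 on (-5.5556, 0).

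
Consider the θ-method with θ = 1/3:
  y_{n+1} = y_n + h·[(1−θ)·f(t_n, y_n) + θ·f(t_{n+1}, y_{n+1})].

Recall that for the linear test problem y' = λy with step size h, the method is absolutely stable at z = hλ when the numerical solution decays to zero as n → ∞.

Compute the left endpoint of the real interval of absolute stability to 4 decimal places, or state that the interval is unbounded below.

left endpoint -6.0000.

Test eqn y'=λy, z=hλ:
  y_{n+1} = y_n + z·[2/3·y_n + 1/3·y_{n+1}] ⇒ (1 − 1/3z)y_{n+1} = (1 + 2/3z)y_n
  so R(z) = (1 + 2/3z)/(1 − 1/3z).

Boundary: |R(x)|=1, x<0.
x=-0.5: |R|=0.5714
R=−1: 1+2/3x = −1+1/3x ⇒ -1/3x=2 ⇒ x=2/(-1/3)=-6.0000
Confirm numerically:
  x=-3.805: |R|=0.67744 <1
  x=-2.983: |R|=0.49574 <1
  x=-2.567: |R|=0.38333 <1
  x=-6.271: |R|=1.02923 >1
  x=-6.205: |R|=1.02227 >1
  x=-6.096: |R|=1.01055 >1
So |R|<1 on (-6.0000, 0).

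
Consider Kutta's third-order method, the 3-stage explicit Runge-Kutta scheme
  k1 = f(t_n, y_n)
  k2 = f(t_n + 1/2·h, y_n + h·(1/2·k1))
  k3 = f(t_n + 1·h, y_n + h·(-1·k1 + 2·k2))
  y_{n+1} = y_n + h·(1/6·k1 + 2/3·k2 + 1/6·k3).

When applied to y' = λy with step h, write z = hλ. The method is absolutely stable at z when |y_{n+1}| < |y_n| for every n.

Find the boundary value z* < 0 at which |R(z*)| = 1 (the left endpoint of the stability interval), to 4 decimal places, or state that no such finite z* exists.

Set f=λy, z=hλ:
  order 3, 3-stage ⇒ R(z)=1+z+z^2/2+z^3/6
  (e.g. R(-0.69)=0.49330, |R|=0.49330)

Need |R(x)|<1, x<0.
x=-0.69: |R|=0.4933
|R(-2.26)|=0.6301 |R(-1.89)|=0.2292 |R(-0.77)|=0.4504
Bisect:
  x_lo=-3.1317 |R|=2.3471  x_hi=-0.2403 |R|=0.7862
  mid=-1.68604 |R|=0.06350 →hi
  mid=-2.40890 |R|=0.83722 →hi
  mid=-2.77032 |R|=1.47654 →lo
  mid=-2.58961 |R|=1.13092 →lo
  mid=-2.49925 |R|=0.97795 →hi
  mid=-2.54443 |R|=1.05286 →lo
  mid=-2.52184 |R|=1.01502 →lo
  mid=-2.51055 |R|=0.99639 →hi
  mid=-2.51619 |R|=1.00568 →lo
  ...
  [-2.51284,-2.51266] ⇒ x*=-2.5127
So |R|<1 on (-2.5127, 0).

left endpoint -2.5127.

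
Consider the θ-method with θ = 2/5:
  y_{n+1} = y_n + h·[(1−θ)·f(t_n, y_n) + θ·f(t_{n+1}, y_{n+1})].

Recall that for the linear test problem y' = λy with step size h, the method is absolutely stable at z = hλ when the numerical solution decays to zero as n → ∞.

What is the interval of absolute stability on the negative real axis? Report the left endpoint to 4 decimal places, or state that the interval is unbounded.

Test eqn y'=λy, z=hλ:
  y_{n+1} = y_n + z·[3/5·y_n + 2/5·y_{n+1}] ⇒ (1 − 2/5z)y_{n+1} = (1 + 3/5z)y_n
  ⇒ R(z) = (1 + 3/5z)/(1 − 2/5z).

Boundary: |R(x)|=1, x<0.
x=-0.86: |R|=0.3601
R=−1: 1+3/5x = −1+2/5x ⇒ -1/5x=2 ⇒ x=2/(-1/5)=-10.0000
Confirm numerically:
  x=-9.215: |R|=0.96650 <1
  x=-7.721: |R|=0.88851 <1
  x=-6.766: |R|=0.82549 <1
  x=-6.014: |R|=0.76591 <1
  x=-10.481: |R|=1.01853 >1
  x=-10.064: |R|=1.00255 >1
  x=-10.050: |R|=1.00199 >1
Interval (-10.0000, 0).

(-10.0000, 0).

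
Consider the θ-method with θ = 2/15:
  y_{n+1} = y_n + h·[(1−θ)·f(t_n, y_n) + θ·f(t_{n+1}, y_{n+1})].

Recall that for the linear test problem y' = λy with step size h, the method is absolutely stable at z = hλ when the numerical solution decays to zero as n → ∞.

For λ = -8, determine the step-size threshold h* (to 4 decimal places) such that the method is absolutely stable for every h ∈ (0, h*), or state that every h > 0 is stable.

Test eqn y'=λy, z=hλ:
  y_{n+1} = y_n + z·[13/15·y_n + 2/15·y_{n+1}] ⇒ (1 − 2/15z)y_{n+1} = (1 + 13/15z)y_n
  Hence R(z) = (1 + 13/15z)/(1 − 2/15z).

Boundary: |R(x)|=1, x<0.
x=-0.99: |R|=0.1254
R=−1: 1+13/15x = −1+2/15x ⇒ -11/15x=2 ⇒ x=2/(-11/15)=-2.7273
Confirm numerically:
  x=-2.490: |R|=0.86937 <1
  x=-2.161: |R|=0.67762 <1
  x=-2.139: |R|=0.66433 <1
  x=-1.584: |R|=0.30779 <1
  x=-2.998: |R|=1.14184 >1
  x=-2.996: |R|=1.14082 >1
Interval (-2.7273, 0).

(-2.7273,0); λ=-8 ⇒ h* = (30/11)/8 = 0.3409.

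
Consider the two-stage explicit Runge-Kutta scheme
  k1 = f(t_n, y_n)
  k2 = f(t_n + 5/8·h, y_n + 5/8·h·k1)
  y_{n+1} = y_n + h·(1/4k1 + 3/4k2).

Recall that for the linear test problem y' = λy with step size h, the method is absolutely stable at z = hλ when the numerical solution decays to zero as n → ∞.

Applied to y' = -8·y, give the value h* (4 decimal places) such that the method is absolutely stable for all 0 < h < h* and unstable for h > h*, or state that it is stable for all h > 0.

Set f=λy, z=hλ:
  k1=λy_n ⇒ h·k1=z·y_n;  k2=λ(1+5/8z)y_n ⇒ h·k2=z(1+5/8z)y_n
  y_{n+1}/y_n = 1 + 1/4z + 3/4z(1+5/8z) = 1 + z + 15/32z²
  Hence R(z) = 1 + z + 15/32z².

Find x<0 with |R(x)|<1.
x=-1.36: |R|=0.5070
R=1: x+15/32x²=0 ⇒ x=−32/15=-2.1333; min R=1−1/(4·15/32)=0.4667>−1
Confirm numerically:
  x=-1.907: |R|=0.79768 <1
  x=-1.493: |R|=0.55187 <1
  x=-1.453: |R|=0.53663 <1
  x=-2.631: |R|=1.61376 >1
  x=-2.445: |R|=1.35720 >1
So |R|<1 on (-2.1333, 0).

(-2.1333,0); λ=-8 ⇒ h* = (32/15)/8 = 0.2667.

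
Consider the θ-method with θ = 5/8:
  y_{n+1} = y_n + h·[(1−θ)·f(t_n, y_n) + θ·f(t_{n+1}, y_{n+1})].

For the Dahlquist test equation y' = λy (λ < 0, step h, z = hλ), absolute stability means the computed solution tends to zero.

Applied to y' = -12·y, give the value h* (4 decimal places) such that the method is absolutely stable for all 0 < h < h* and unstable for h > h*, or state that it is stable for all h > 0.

Set f=λy, z=hλ:
  y_{n+1} = y_n + z·[3/8·y_n + 5/8·y_{n+1}] ⇒ (1 − 5/8z)y_{n+1} = (1 + 3/8z)y_n
  ⇒ R(z) = (1 + 3/8z)/(1 − 5/8z).

Find x<0 with |R(x)|<1.
x=-1.68: |R|=0.1805
x=-2: |R|=0.1111
x=-10: |R|=0.3793
x=-100: |R|=0.5748
θ=5/8≥1/2 ⇒ |1+3/8x|<|1−5/8x| ∀x<0 ⇒ interval (−∞,0).

unbounded; (−∞, 0). Any h>0 works for λ=-12.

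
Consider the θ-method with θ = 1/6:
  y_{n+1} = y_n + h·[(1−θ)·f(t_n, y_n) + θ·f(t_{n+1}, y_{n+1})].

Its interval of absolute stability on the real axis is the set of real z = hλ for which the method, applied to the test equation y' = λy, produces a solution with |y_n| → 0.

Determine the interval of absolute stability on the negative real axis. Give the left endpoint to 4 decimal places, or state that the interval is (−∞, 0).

(-3.0000, 0).

Test eqn y'=λy, z=hλ:
  y_{n+1} = y_n + z·[5/6·y_n + 1/6·y_{n+1}] ⇒ (1 − 1/6z)y_{n+1} = (1 + 5/6z)y_n
  Hence R(z) = (1 + 5/6z)/(1 − 1/6z).

Boundary: |R(x)|=1, x<0.
x=-0.81: |R|=0.2863
R=−1: 1+5/6x = −1+1/6x ⇒ -2/3x=2 ⇒ x=2/(-2/3)=-3.0000
Confirm numerically:
  x=-2.962: |R|=0.98304 <1
  x=-2.882: |R|=0.94686 <1
  x=-2.523: |R|=0.77614 <1
  x=-2.333: |R|=0.67983 <1
  x=-3.378: |R|=1.16123 >1
  x=-3.375: |R|=1.16000 >1
Interval (-3.0000, 0).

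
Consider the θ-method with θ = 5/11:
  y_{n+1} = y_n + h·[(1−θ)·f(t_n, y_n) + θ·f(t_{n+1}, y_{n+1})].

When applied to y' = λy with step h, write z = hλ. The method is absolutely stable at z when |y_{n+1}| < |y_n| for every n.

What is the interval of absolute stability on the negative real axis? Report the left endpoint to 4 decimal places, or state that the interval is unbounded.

Set f=λy, z=hλ:
  y_{n+1} = y_n + z·[6/11·y_n + 5/11·y_{n+1}] ⇒ (1 − 5/11z)y_{n+1} = (1 + 6/11z)y_n
  Hence R(z) = (1 + 6/11z)/(1 − 5/11z).

Need |R(x)|<1, x<0.
x=-1.2: |R|=0.2235
R=−1: 1+6/11x = −1+5/11x ⇒ -1/11x=2 ⇒ x=2/(-1/11)=-22.0000
Confirm numerically:
  x=-19.744: |R|=0.97944 <1
  x=-18.205: |R|=0.96280 <1
  x=-14.243: |R|=0.90565 <1
  x=-11.625: |R|=0.84991 <1
  x=-22.329: |R|=1.00268 >1
  x=-22.190: |R|=1.00156 >1
  x=-22.102: |R|=1.00084 >1
Stable set (-22.0000, 0).

(-22.0000, 0).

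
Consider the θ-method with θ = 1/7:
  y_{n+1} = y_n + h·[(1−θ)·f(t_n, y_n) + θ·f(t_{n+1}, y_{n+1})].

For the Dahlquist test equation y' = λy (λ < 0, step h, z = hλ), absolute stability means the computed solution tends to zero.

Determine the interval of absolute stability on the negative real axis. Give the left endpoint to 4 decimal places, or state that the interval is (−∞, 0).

z∈(-2.8000,0).

On y'=λy, z=hλ:
  y_{n+1} = y_n + z·[6/7·y_n + 1/7·y_{n+1}] ⇒ (1 − 1/7z)y_{n+1} = (1 + 6/7z)y_n
  R(z) = (1 + 6/7z)/(1 − 1/7z).

Boundary: |R(x)|=1, x<0.
x=-0.74: |R|=0.3307
R=−1: 1+6/7x = −1+1/7x ⇒ -5/7x=2 ⇒ x=2/(-5/7)=-2.8000
Confirm numerically:
  x=-2.360: |R|=0.76496 <1
  x=-1.740: |R|=0.39359 <1
  x=-1.126: |R|=0.03003 <1
  x=-3.070: |R|=1.13406 >1
  x=-2.955: |R|=1.07785 >1
Interval (-2.8000, 0).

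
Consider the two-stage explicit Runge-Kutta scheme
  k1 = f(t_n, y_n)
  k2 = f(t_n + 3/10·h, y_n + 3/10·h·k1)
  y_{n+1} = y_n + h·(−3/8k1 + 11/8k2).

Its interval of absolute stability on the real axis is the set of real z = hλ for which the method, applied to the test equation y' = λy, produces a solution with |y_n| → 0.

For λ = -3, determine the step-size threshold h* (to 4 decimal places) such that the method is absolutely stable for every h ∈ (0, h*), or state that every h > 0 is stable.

(-2.4242,0); λ=-3 ⇒ h* = (80/33)/3 = 0.8081.

Set f=λy, z=hλ:
  k1=λy_n ⇒ h·k1=z·y_n;  k2=λ(1+3/10z)y_n ⇒ h·k2=z(1+3/10z)y_n
  y_{n+1}/y_n = 1 − 3/8z + 11/8z(1+3/10z) = 1 + z + 33/80z²
  ⇒ R(z) = 1 + z + 33/80z².

Find x<0 with |R(x)|<1.
x=-1.21: |R|=0.3939
R=1: x+33/80x²=0 ⇒ x=−80/33=-2.4242; min R=1−1/(4·33/80)=0.3939>−1
Confirm numerically:
  x=-2.259: |R|=0.84602 <1
  x=-1.365: |R|=0.40358 <1
  x=-1.229: |R|=0.39406 <1
  x=-2.549: |R|=1.13118 >1
  x=-2.496: |R|=1.07388 >1
  x=-2.447: |R|=1.02297 >1
Interval (-2.4242, 0).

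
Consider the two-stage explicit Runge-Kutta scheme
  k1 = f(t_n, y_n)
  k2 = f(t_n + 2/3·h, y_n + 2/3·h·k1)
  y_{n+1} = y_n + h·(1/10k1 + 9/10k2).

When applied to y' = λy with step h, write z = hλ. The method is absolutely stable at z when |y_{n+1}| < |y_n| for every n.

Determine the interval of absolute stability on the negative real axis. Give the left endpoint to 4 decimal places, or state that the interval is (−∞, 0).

On y'=λy, z=hλ:
  k1=λy_n ⇒ h·k1=z·y_n;  k2=λ(1+2/3z)y_n ⇒ h·k2=z(1+2/3z)y_n
  y_{n+1}/y_n = 1 + 1/10z + 9/10z(1+2/3z) = 1 + z + 3/5z²
  ⇒ R(z) = 1 + z + 3/5z².

Solve |R(x)|<1 on ℝ⁻.
x=-0.41: |R|=0.6909
R=1: x+3/5x²=0 ⇒ x=−5/3=-1.6667; min R=1−1/(4·3/5)=0.5833>−1
Confirm numerically:
  x=-1.265: |R|=0.69513 <1
  x=-0.904: |R|=0.58633 <1
  x=-0.874: |R|=0.58433 <1
  x=-0.845: |R|=0.58342 <1
  x=-2.069: |R|=1.49946 >1
  x=-2.062: |R|=1.48911 >1
  x=-1.979: |R|=1.37086 >1
So |R|<1 on (-1.6667, 0).

(-1.6667, 0).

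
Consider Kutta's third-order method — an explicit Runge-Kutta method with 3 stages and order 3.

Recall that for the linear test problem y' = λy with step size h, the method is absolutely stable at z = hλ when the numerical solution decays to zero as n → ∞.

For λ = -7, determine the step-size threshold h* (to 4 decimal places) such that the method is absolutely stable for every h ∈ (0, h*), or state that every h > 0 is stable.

Set f=λy, z=hλ:
  order 3, 3-stage ⇒ R(z)=1+z+z^2/2+z^3/6
  (e.g. R(-0.8)=0.43467, |R|=0.43467)

Boundary: |R(x)|=1, x<0.
x=-0.8: |R|=0.4347
|R(-2.88)|=1.7141 |R(-1.74)|=0.1042 |R(-1.27)|=0.1951
Bisect:
  x_lo=-2.9278 |R|=1.8247  x_hi=-0.0829 |R|=0.9205
  mid=-1.50535 |R|=0.05915 →hi
  mid=-2.21658 |R|=0.57507 →hi
  mid=-2.57220 |R|=1.10047 →lo
  mid=-2.39439 |R|=0.81573 →hi
  mid=-2.48330 |R|=0.95224 →hi
  mid=-2.52775 |R|=1.02484 →lo
  mid=-2.50553 |R|=0.98817 →hi
  mid=-2.51664 |R|=1.00641 →lo
  mid=-2.51108 |R|=0.99727 →hi
  mid=-2.51386 |R|=1.00183 →lo
  ...
  [-2.51282,-2.51264] ⇒ x*=-2.5127
Stable set (-2.5127, 0).

(-2.5127,0); λ=-7 ⇒ h* = 0.3590.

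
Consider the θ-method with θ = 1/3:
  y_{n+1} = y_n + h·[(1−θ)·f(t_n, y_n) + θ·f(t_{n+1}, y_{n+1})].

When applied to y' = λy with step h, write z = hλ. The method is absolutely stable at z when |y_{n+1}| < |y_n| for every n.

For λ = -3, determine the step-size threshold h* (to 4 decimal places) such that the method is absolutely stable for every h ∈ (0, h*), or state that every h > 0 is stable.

On y'=λy, z=hλ:
  y_{n+1} = y_n + z·[2/3·y_n + 1/3·y_{n+1}] ⇒ (1 − 1/3z)y_{n+1} = (1 + 2/3z)y_n
  R(z) = (1 + 2/3z)/(1 − 1/3z).

Need |R(x)|<1, x<0.
x=-1.51: |R|=0.0044
R=−1: 1+2/3x = −1+1/3x ⇒ -1/3x=2 ⇒ x=2/(-1/3)=-6.0000
Confirm numerically:
  x=-4.163: |R|=0.74354 <1
  x=-3.959: |R|=0.70671 <1
  x=-3.705: |R|=0.65772 <1
  x=-6.588: |R|=1.06133 >1
  x=-6.547: |R|=1.05730 >1
  x=-6.255: |R|=1.02755 >1
Interval (-6.0000, 0).

(-6.0000,0); λ=-3 ⇒ h* = (6)/3 = 2.0000.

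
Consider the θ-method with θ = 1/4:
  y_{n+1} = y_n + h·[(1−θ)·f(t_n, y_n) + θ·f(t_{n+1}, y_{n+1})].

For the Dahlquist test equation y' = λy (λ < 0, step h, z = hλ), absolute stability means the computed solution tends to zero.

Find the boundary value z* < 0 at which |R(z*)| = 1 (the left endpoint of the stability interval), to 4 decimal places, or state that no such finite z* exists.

left endpoint -4.0000.

Test eqn y'=λy, z=hλ:
  y_{n+1} = y_n + z·[3/4·y_n + 1/4·y_{n+1}] ⇒ (1 − 1/4z)y_{n+1} = (1 + 3/4z)y_n
  R(z) = (1 + 3/4z)/(1 − 1/4z).

Boundary: |R(x)|=1, x<0.
x=-1.21: |R|=0.0710
R=−1: 1+3/4x = −1+1/4x ⇒ -1/2x=2 ⇒ x=2/(-1/2)=-4.0000
Confirm numerically:
  x=-3.893: |R|=0.97289 <1
  x=-3.513: |R|=0.87036 <1
  x=-1.691: |R|=0.18854 <1
  x=-4.549: |R|=1.12844 >1
  x=-4.352: |R|=1.08429 >1
  x=-4.028: |R|=1.00698 >1
So |R|<1 on (-4.0000, 0).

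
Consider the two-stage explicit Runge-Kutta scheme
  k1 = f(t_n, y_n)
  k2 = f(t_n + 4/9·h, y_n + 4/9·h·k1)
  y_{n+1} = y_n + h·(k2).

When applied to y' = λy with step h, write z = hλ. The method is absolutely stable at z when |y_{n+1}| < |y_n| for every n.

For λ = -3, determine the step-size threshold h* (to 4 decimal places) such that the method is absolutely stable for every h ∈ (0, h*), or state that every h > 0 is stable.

(-2.2500,0); λ=-3 ⇒ h* = (9/4)/3 = 0.7500.

On y'=λy, z=hλ:
  k1=λy_n ⇒ h·k1=z·y_n;  k2=λ(1+4/9z)y_n ⇒ h·k2=z(1+4/9z)y_n
  y_{n+1}/y_n = 1 + z(1+4/9z) = 1 + z + 4/9z²
  R(z) = 1 + z + 4/9z².

Solve |R(x)|<1 on ℝ⁻.
x=-1.31: |R|=0.4527
R=1: x+4/9x²=0 ⇒ x=−9/4=-2.2500; min R=1−1/(4·4/9)=0.4375>−1
Confirm numerically:
  x=-1.482: |R|=0.49414 <1
  x=-1.434: |R|=0.47994 <1
  x=-1.336: |R|=0.45729 <1
  x=-0.923: |R|=0.45564 <1
  x=-2.494: |R|=1.27046 >1
  x=-2.390: |R|=1.14871 >1
  x=-2.305: |R|=1.05634 >1
Stable set (-2.2500, 0).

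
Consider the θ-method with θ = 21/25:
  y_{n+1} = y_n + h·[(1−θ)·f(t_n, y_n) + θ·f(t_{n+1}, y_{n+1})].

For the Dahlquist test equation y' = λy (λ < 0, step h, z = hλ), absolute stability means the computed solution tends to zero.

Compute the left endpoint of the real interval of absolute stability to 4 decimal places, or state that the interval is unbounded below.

unbounded; (−∞, 0).

Test eqn y'=λy, z=hλ:
  y_{n+1} = y_n + z·[4/25·y_n + 21/25·y_{n+1}] ⇒ (1 − 21/25z)y_{n+1} = (1 + 4/25z)y_n
  so R(z) = (1 + 4/25z)/(1 − 21/25z).

Boundary: |R(x)|=1, x<0.
x=-0.86: |R|=0.5007
x=-2: |R|=0.2537
x=-10: |R|=0.0638
x=-100: |R|=0.1765
θ=21/25≥1/2 ⇒ |1+4/25x|<|1−21/25x| ∀x<0 ⇒ stable on all of ℝ⁻.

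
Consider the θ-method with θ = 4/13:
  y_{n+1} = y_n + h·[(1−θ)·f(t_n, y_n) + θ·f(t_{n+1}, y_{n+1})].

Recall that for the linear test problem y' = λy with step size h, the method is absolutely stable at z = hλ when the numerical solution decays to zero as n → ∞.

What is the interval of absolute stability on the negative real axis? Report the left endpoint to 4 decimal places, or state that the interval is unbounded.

(-5.2000, 0).

Set f=λy, z=hλ:
  y_{n+1} = y_n + z·[9/13·y_n + 4/13·y_{n+1}] ⇒ (1 − 4/13z)y_{n+1} = (1 + 9/13z)y_n
  so R(z) = (1 + 9/13z)/(1 − 4/13z).

Boundary: |R(x)|=1, x<0.
x=-1.08: |R|=0.1894
R=−1: 1+9/13x = −1+4/13x ⇒ -5/13x=2 ⇒ x=2/(-5/13)=-5.2000
Confirm numerically:
  x=-3.327: |R|=0.64402 <1
  x=-2.422: |R|=0.38778 <1
  x=-2.122: |R|=0.28379 <1
  x=-2.082: |R|=0.26904 <1
  x=-5.779: |R|=1.08016 >1
  x=-5.775: |R|=1.07964 >1
  x=-5.331: |R|=1.01908 >1
Stable set (-5.2000, 0).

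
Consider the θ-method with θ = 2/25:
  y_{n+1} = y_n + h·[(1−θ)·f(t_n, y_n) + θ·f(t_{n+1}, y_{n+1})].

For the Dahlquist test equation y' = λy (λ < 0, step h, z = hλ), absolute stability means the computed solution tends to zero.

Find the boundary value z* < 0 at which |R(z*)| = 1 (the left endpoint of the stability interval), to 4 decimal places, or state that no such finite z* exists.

With y'=λy (z=hλ):
  y_{n+1} = y_n + z·[23/25·y_n + 2/25·y_{n+1}] ⇒ (1 − 2/25z)y_{n+1} = (1 + 23/25z)y_n
  R(z) = (1 + 23/25z)/(1 − 2/25z).

Need |R(x)|<1, x<0.
x=-1.55: |R|=0.3790
R=−1: 1+23/25x = −1+2/25x ⇒ -21/25x=2 ⇒ x=2/(-21/25)=-2.3810
Confirm numerically:
  x=-1.494: |R|=0.33450 <1
  x=-1.416: |R|=0.27192 <1
  x=-1.313: |R|=0.18819 <1
  x=-2.968: |R|=1.39850 >1
  x=-2.564: |R|=1.12759 >1
  x=-2.475: |R|=1.06594 >1
So |R|<1 on (-2.3810, 0).

z* = -2.3810.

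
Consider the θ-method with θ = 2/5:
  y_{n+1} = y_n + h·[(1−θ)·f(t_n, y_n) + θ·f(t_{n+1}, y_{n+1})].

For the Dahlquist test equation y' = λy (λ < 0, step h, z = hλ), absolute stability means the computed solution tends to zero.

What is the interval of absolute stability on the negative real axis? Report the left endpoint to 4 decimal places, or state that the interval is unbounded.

Set f=λy, z=hλ:
  y_{n+1} = y_n + z·[3/5·y_n + 2/5·y_{n+1}] ⇒ (1 − 2/5z)y_{n+1} = (1 + 3/5z)y_n
  R(z) = (1 + 3/5z)/(1 − 2/5z).

Solve |R(x)|<1 on ℝ⁻.
x=-1.14: |R|=0.2170
R=−1: 1+3/5x = −1+2/5x ⇒ -1/5x=2 ⇒ x=2/(-1/5)=-10.0000
Confirm numerically:
  x=-7.829: |R|=0.89491 <1
  x=-5.355: |R|=0.70433 <1
  x=-5.086: |R|=0.67611 <1
  x=-10.527: |R|=1.02023 >1
  x=-10.146: |R|=1.00577 >1
So |R|<1 on (-10.0000, 0).

(-10.0000, 0).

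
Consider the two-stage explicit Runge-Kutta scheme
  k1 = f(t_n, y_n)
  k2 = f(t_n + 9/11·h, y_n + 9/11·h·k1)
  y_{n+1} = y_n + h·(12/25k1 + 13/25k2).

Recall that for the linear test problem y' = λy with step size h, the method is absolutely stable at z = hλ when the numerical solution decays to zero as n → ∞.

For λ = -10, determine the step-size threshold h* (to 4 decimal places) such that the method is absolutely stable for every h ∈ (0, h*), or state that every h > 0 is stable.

(-2.3504,0); λ=-10 ⇒ h* = (275/117)/10 = 0.2350.

On y'=λy, z=hλ:
  k1=λy_n ⇒ h·k1=z·y_n;  k2=λ(1+9/11z)y_n ⇒ h·k2=z(1+9/11z)y_n
  y_{n+1}/y_n = 1 + 12/25z + 13/25z(1+9/11z) = 1 + z + 117/275z²
  Hence R(z) = 1 + z + 117/275z².

Need |R(x)|<1, x<0.
x=-1.42: |R|=0.4379
R=1: x+117/275x²=0 ⇒ x=−275/117=-2.3504; min R=1−1/(4·117/275)=0.4124>−1
Confirm numerically:
  x=-2.242: |R|=0.89657 <1
  x=-1.892: |R|=0.63098 <1
  x=-1.073: |R|=0.41684 <1
  x=-0.990: |R|=0.42699 <1
  x=-2.847: |R|=1.60148 >1
  x=-2.799: |R|=1.53418 >1
  x=-2.435: |R|=1.08762 >1
Stable set (-2.3504, 0).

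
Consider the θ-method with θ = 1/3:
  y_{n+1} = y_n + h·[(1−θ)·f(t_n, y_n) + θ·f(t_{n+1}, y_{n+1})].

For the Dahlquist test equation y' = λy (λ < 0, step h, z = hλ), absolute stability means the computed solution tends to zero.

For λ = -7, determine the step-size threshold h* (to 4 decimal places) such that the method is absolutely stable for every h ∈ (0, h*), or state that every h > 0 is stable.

Test eqn y'=λy, z=hλ:
  y_{n+1} = y_n + z·[2/3·y_n + 1/3·y_{n+1}] ⇒ (1 − 1/3z)y_{n+1} = (1 + 2/3z)y_n
  R(z) = (1 + 2/3z)/(1 − 1/3z).

Boundary: |R(x)|=1, x<0.
x=-0.61: |R|=0.4931
R=−1: 1+2/3x = −1+1/3x ⇒ -1/3x=2 ⇒ x=2/(-1/3)=-6.0000
Confirm numerically:
  x=-5.031: |R|=0.87934 <1
  x=-3.088: |R|=0.52168 <1
  x=-2.428: |R|=0.34193 <1
  x=-6.170: |R|=1.01854 >1
  x=-6.087: |R|=1.00957 >1
Stable set (-6.0000, 0).

(-6.0000,0); λ=-7 ⇒ h* = (6)/7 = 0.8571.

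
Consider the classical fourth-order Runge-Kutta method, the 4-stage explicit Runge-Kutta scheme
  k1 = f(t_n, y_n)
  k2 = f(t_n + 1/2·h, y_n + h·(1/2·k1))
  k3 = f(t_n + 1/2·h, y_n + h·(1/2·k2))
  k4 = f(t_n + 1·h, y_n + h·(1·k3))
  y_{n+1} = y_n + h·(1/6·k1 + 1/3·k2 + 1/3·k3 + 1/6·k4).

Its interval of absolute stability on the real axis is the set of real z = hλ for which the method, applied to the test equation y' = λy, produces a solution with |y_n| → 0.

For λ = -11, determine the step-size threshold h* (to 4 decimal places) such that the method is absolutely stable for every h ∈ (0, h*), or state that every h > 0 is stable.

Test eqn y'=λy, z=hλ:
  order 4, 4-stage ⇒ R(z)=1+z+z^2/2+z^3/6+z^4/24
  (e.g. R(-1.72)=0.27580, |R|=0.27580)

Solve |R(x)|<1 on ℝ⁻.
x=-1.72: |R|=0.2758
|R(-3.06)|=1.4996 |R(-2.72)|=0.9059 |R(-0.67)|=0.5127
Bisect:
  x_lo=-3.6411 |R|=3.2660  x_hi=-0.2650 |R|=0.7672
  mid=-1.95308 |R|=0.31878 →hi
  mid=-2.79712 |R|=1.01797 →lo
  mid=-2.37510 |R|=0.53834 →hi
  mid=-2.58611 |R|=0.73894 →hi
  mid=-2.69161 |R|=0.86770 →hi
  mid=-2.74437 |R|=0.94003 →hi
  mid=-2.77074 |R|=0.97828 →hi
  mid=-2.78393 |R|=0.99794 →hi
  mid=-2.79052 |R|=1.00791 →lo
  ...
  [-2.78537,-2.78517] ⇒ x*=-2.7853
So |R|<1 on (-2.7853, 0).

(-2.7853,0); λ=-11 ⇒ h* = 0.2532.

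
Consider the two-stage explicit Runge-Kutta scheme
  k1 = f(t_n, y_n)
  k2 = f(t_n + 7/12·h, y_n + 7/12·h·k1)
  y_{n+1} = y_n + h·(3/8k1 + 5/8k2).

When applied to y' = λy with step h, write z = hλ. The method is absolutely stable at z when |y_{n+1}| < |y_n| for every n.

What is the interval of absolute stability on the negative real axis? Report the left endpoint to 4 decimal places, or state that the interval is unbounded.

(-2.7429, 0).

With y'=λy (z=hλ):
  k1=λy_n ⇒ h·k1=z·y_n;  k2=λ(1+7/12z)y_n ⇒ h·k2=z(1+7/12z)y_n
  y_{n+1}/y_n = 1 + 3/8z + 5/8z(1+7/12z) = 1 + z + 35/96z²
  ⇒ R(z) = 1 + z + 35/96z².

Boundary: |R(x)|=1, x<0.
x=-1.28: |R|=0.3173
R=1: x+35/96x²=0 ⇒ x=−96/35=-2.7429; min R=1−1/(4·35/96)=0.3143>−1
Confirm numerically:
  x=-2.378: |R|=0.68368 <1
  x=-1.423: |R|=0.31526 <1
  x=-1.369: |R|=0.31429 <1
  x=-1.360: |R|=0.31433 <1
  x=-3.076: |R|=1.37361 >1
  x=-2.844: |R|=1.10487 >1
  x=-2.811: |R|=1.06984 >1
Interval (-2.7429, 0).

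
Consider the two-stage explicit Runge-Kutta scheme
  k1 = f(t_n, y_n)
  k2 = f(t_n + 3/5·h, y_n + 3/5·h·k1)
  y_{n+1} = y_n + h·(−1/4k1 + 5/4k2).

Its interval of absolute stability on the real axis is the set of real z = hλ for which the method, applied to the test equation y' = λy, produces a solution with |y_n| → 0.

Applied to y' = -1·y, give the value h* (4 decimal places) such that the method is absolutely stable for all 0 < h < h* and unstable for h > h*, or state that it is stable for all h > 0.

(-1.3333,0); λ=-1 ⇒ h* = (4/3)/1 = 1.3333.

Test eqn y'=λy, z=hλ:
  k1=λy_n ⇒ h·k1=z·y_n;  k2=λ(1+3/5z)y_n ⇒ h·k2=z(1+3/5z)y_n
  y_{n+1}/y_n = 1 − 1/4z + 5/4z(1+3/5z) = 1 + z + 3/4z²
  ⇒ R(z) = 1 + z + 3/4z².

Find x<0 with |R(x)|<1.
x=-1.23: |R|=0.9047
R=1: x+3/4x²=0 ⇒ x=−4/3=-1.3333; min R=1−1/(4·3/4)=0.6667>−1
Confirm numerically:
  x=-0.856: |R|=0.69355 <1
  x=-0.807: |R|=0.68144 <1
  x=-0.604: |R|=0.66961 <1
  x=-1.871: |R|=1.75448 >1
  x=-1.715: |R|=1.49092 >1
  x=-1.393: |R|=1.06234 >1
Stable set (-1.3333, 0).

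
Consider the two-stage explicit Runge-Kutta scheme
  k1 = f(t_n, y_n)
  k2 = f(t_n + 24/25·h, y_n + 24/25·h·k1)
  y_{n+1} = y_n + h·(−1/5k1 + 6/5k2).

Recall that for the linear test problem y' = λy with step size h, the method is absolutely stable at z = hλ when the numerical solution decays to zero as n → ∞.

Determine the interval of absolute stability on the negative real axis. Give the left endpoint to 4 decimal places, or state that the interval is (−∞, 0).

With y'=λy (z=hλ):
  k1=λy_n ⇒ h·k1=z·y_n;  k2=λ(1+24/25z)y_n ⇒ h·k2=z(1+24/25z)y_n
  y_{n+1}/y_n = 1 − 1/5z + 6/5z(1+24/25z) = 1 + z + 144/125z²
  R(z) = 1 + z + 144/125z².

Boundary: |R(x)|=1, x<0.
x=-0.34: |R|=0.7932
R=1: x+144/125x²=0 ⇒ x=−125/144=-0.8681; min R=1−1/(4·144/125)=0.7830>−1
Confirm numerically:
  x=-0.732: |R|=0.88527 <1
  x=-0.450: |R|=0.78328 <1
  x=-0.379: |R|=0.78647 <1
  x=-1.303: |R|=1.65288 >1
  x=-0.962: |R|=1.10411 >1
Interval (-0.8681, 0).

z∈(-0.8681,0).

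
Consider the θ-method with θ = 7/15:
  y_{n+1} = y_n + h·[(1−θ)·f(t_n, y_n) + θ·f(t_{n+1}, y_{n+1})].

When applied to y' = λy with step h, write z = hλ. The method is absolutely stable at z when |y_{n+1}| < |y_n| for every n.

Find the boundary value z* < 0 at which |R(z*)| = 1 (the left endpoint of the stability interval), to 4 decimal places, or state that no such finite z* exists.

On y'=λy, z=hλ:
  y_{n+1} = y_n + z·[8/15·y_n + 7/15·y_{n+1}] ⇒ (1 − 7/15z)y_{n+1} = (1 + 8/15z)y_n
  so R(z) = (1 + 8/15z)/(1 − 7/15z).

Boundary: |R(x)|=1, x<0.
x=-0.56: |R|=0.5560
R=−1: 1+8/15x = −1+7/15x ⇒ -1/15x=2 ⇒ x=2/(-1/15)=-30.0000
Confirm numerically:
  x=-25.167: |R|=0.97472 <1
  x=-23.486: |R|=0.96369 <1
  x=-14.625: |R|=0.86901 <1
  x=-13.265: |R|=0.84484 <1
  x=-30.451: |R|=1.00198 >1
  x=-30.331: |R|=1.00146 >1
  x=-30.315: |R|=1.00139 >1
So |R|<1 on (-30.0000, 0).

z* = -30.0000.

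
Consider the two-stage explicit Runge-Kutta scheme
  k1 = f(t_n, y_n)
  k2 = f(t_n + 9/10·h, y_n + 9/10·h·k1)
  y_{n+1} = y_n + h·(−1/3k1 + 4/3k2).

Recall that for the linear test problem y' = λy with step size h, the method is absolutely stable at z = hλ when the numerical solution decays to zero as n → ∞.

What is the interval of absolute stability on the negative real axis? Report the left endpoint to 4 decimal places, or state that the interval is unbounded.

On y'=λy, z=hλ:
  k1=λy_n ⇒ h·k1=z·y_n;  k2=λ(1+9/10z)y_n ⇒ h·k2=z(1+9/10z)y_n
  y_{n+1}/y_n = 1 − 1/3z + 4/3z(1+9/10z) = 1 + z + 6/5z²
  R(z) = 1 + z + 6/5z².

Solve |R(x)|<1 on ℝ⁻.
x=-1.5: |R|=2.2000
R=1: x+6/5x²=0 ⇒ x=−5/6=-0.8333; min R=1−1/(4·6/5)=0.7917>−1
Confirm numerically:
  x=-0.599: |R|=0.83156 <1
  x=-0.588: |R|=0.82689 <1
  x=-0.495: |R|=0.79903 <1
  x=-0.474: |R|=0.79561 <1
  x=-1.416: |R|=1.99007 >1
  x=-0.969: |R|=1.15775 >1
  x=-0.951: |R|=1.13428 >1
So |R|<1 on (-0.8333, 0).

z∈(-0.8333,0).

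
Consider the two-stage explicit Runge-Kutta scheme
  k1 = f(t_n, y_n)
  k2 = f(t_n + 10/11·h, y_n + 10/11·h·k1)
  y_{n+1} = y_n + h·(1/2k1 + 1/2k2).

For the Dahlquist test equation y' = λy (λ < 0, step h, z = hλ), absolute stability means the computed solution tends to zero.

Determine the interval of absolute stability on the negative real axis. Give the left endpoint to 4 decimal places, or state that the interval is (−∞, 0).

Test eqn y'=λy, z=hλ:
  k1=λy_n ⇒ h·k1=z·y_n;  k2=λ(1+10/11z)y_n ⇒ h·k2=z(1+10/11z)y_n
  y_{n+1}/y_n = 1 + 1/2z + 1/2z(1+10/11z) = 1 + z + 5/11z²
  so R(z) = 1 + z + 5/11z².

Solve |R(x)|<1 on ℝ⁻.
x=-0.75: |R|=0.5057
R=1: x+5/11x²=0 ⇒ x=−11/5=-2.2000; min R=1−1/(4·5/11)=0.4500>−1
Confirm numerically:
  x=-2.122: |R|=0.92477 <1
  x=-1.750: |R|=0.64205 <1
  x=-1.364: |R|=0.48168 <1
  x=-2.773: |R|=1.72224 >1
  x=-2.725: |R|=1.65028 >1
  x=-2.503: |R|=1.34473 >1
Interval (-2.2000, 0).

(-2.2000, 0).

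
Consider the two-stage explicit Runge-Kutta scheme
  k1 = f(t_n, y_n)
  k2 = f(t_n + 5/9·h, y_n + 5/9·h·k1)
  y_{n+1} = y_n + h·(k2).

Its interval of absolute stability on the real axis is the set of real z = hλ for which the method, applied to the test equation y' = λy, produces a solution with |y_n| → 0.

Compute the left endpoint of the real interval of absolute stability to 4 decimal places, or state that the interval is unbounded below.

With y'=λy (z=hλ):
  k1=λy_n ⇒ h·k1=z·y_n;  k2=λ(1+5/9z)y_n ⇒ h·k2=z(1+5/9z)y_n
  y_{n+1}/y_n = 1 + z(1+5/9z) = 1 + z + 5/9z²
  Hence R(z) = 1 + z + 5/9z².

Boundary: |R(x)|=1, x<0.
x=-1.38: |R|=0.6780
R=1: x+5/9x²=0 ⇒ x=−9/5=-1.8000; min R=1−1/(4·5/9)=0.5500>−1
Confirm numerically:
  x=-1.598: |R|=0.82067 <1
  x=-1.359: |R|=0.66704 <1
  x=-1.298: |R|=0.63800 <1
  x=-1.931: |R|=1.14053 >1
  x=-1.834: |R|=1.03464 >1
So |R|<1 on (-1.8000, 0).

z* = -1.8000.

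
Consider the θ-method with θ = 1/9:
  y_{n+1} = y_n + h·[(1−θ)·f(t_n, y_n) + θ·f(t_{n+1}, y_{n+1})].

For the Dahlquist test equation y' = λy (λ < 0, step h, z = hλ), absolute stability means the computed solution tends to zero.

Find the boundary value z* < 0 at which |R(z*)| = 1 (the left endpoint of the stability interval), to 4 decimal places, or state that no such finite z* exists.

On y'=λy, z=hλ:
  y_{n+1} = y_n + z·[8/9·y_n + 1/9·y_{n+1}] ⇒ (1 − 1/9z)y_{n+1} = (1 + 8/9z)y_n
  Hence R(z) = (1 + 8/9z)/(1 − 1/9z).

Boundary: |R(x)|=1, x<0.
x=-0.36: |R|=0.6538
R=−1: 1+8/9x = −1+1/9x ⇒ -7/9x=2 ⇒ x=2/(-7/9)=-2.5714
Confirm numerically:
  x=-2.159: |R|=0.74129 <1
  x=-1.784: |R|=0.48887 <1
  x=-1.524: |R|=0.30331 <1
  x=-3.137: |R|=1.32619 >1
  x=-2.906: |R|=1.19671 >1
Stable set (-2.5714, 0).

z* = -2.5714.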